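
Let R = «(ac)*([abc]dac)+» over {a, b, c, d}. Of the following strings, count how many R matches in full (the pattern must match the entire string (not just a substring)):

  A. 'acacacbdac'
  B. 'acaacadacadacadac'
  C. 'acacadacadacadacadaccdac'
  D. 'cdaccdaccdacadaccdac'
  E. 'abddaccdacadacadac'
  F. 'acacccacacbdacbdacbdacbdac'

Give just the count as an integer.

A → match
B → no match
C → match
D → match
E → no match
F → no match
Total matched: 3

3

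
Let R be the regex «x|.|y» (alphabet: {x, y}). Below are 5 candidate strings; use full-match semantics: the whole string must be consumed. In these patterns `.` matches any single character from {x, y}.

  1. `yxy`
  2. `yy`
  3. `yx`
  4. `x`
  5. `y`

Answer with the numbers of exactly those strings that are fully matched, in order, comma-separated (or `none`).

4, 5

1 → no match
2 → no match
3 → no match
4 → match
5 → match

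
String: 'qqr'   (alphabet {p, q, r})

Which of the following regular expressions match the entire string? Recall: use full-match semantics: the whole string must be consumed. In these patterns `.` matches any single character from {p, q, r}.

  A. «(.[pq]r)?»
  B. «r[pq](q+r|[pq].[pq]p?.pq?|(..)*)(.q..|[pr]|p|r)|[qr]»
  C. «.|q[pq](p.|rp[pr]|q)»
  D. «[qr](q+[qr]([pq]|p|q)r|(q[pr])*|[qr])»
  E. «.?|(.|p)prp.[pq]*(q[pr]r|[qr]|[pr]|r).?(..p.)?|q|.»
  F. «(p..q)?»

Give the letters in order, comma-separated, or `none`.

A, D

A → match
B → no match
C → no match
D → match
E → no match
F → no match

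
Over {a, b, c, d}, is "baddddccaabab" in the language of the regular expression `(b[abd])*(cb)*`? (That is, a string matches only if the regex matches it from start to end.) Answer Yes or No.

No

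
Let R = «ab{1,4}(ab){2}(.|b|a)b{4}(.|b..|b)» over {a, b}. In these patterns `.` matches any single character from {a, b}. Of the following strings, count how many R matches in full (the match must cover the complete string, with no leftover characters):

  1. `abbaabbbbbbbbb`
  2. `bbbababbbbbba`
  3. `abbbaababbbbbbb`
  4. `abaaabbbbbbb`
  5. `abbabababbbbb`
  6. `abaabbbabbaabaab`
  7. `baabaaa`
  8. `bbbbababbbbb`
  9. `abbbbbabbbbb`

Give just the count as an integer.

1

1 → no match
2 → no match — must start with `ab`
3 → no match
4 → no match
5 → match
6 → no match
7 → no match — must start with `ab`
8 → no match — must start with `ab`
9 → no match
Total matched: 1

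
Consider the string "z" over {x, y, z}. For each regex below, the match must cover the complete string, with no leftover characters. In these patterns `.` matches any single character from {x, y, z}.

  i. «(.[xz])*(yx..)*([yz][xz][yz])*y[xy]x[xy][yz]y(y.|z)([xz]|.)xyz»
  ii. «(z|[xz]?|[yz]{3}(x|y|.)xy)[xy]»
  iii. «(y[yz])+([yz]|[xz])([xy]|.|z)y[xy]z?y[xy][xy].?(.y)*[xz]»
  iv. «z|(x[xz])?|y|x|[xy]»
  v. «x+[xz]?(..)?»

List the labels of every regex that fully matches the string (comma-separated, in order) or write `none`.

iv

i → no match — must end with "xyz"
ii → no match
iii → no match — must start with "y"
iv → match
v → no match — must start with "x"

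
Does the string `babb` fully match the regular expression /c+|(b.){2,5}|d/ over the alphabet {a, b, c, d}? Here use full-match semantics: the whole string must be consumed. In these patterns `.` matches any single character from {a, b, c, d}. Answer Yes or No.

Yes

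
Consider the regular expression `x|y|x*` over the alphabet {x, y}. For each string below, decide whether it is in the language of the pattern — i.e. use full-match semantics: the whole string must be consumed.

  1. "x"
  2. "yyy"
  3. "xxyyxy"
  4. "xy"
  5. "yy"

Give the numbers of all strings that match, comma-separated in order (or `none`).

1 → match
2 → no match
3 → no match
4 → no match
5 → no match

1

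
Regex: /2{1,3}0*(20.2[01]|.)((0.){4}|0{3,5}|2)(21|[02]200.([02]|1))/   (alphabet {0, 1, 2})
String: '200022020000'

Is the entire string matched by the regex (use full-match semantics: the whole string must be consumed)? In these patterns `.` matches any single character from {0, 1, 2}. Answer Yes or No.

Yes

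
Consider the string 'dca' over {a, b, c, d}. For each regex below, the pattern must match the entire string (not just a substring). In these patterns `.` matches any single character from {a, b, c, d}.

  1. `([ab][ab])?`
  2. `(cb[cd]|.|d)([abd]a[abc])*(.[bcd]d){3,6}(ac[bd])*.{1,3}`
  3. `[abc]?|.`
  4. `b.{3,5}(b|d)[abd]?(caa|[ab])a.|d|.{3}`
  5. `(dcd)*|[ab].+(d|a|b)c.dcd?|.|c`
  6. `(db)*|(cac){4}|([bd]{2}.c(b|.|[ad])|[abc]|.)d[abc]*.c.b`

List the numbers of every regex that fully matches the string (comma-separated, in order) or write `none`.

4

1 → no match
2 → no match
3 → no match
4 → match
5 → no match
6 → no match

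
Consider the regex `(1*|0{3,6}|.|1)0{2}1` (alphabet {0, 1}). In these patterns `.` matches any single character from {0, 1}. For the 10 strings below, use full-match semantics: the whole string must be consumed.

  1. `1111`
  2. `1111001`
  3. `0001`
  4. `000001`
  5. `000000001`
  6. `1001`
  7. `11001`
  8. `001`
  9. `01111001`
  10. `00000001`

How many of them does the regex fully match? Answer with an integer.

1 → no match — must end with `01`
2 → match
3 → match
4 → match
5 → match
6 → match
7 → match
8 → match
9 → no match
10 → match
Total matched: 8

8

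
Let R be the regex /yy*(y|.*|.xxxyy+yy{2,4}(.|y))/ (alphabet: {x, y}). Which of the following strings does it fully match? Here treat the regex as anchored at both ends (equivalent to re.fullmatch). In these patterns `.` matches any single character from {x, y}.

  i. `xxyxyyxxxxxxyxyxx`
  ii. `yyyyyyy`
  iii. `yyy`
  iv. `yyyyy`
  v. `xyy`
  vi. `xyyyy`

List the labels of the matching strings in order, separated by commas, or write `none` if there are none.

i → no match — must start with `y`
ii → match
iii → match
iv → match
v → no match — must start with `y`
vi → no match — must start with `y`

ii, iii, iv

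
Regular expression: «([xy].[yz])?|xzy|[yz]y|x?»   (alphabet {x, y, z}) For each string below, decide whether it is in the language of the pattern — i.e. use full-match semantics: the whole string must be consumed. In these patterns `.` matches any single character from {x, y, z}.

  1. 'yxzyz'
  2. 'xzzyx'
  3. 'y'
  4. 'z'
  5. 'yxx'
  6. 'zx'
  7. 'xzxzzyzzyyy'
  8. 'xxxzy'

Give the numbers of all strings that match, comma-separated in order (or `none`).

none

1 → no match
2 → no match
3 → no match
4 → no match
5 → no match
6 → no match
7 → no match
8 → no match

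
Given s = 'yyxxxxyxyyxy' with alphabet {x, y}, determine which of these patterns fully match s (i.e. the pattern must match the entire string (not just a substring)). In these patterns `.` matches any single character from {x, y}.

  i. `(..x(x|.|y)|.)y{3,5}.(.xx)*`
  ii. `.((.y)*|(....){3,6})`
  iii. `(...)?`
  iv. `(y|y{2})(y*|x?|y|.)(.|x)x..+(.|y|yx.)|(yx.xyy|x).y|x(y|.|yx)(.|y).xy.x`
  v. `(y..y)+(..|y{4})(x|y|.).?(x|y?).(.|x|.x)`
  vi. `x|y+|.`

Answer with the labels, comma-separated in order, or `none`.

i → no match
ii → no match
iii → no match
iv → match
v → no match
vi → no match

iv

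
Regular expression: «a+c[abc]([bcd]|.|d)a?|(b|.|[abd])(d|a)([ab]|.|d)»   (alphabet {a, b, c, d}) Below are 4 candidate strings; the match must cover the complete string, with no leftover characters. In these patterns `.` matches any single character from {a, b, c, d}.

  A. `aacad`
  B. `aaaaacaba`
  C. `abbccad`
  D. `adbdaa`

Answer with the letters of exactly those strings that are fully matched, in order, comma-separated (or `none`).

A, B

A. `aacad` → match
B. `aaaaacaba` → match
C. `abbccad` → no match
D. `adbdaa` → no match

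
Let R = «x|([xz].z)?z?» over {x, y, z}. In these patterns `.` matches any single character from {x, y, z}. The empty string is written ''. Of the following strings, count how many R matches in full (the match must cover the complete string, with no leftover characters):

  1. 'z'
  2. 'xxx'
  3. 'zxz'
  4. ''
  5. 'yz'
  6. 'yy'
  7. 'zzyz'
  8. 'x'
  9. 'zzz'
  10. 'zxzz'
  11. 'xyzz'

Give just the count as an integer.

7

1 → match
2 → no match
3 → match
4 → match
5 → no match
6 → no match
7 → no match
8 → match
9 → match
10 → match
11 → match
Total matched: 7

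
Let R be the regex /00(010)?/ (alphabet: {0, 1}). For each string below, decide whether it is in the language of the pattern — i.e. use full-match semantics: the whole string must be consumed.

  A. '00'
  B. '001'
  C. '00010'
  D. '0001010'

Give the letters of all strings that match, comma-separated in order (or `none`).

A, C

A → match
B → no match
C → match
D → no match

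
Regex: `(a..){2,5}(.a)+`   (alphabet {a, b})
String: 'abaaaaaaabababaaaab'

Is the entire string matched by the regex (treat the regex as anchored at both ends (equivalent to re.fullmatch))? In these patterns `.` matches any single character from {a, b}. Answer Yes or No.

Every match must end with 'a', but 'abaaaaaaabababaaaab' does not.

No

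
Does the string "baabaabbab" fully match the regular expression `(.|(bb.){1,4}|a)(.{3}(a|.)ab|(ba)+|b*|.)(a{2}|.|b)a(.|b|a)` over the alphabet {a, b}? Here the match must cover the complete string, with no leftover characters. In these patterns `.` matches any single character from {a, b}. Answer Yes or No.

Yes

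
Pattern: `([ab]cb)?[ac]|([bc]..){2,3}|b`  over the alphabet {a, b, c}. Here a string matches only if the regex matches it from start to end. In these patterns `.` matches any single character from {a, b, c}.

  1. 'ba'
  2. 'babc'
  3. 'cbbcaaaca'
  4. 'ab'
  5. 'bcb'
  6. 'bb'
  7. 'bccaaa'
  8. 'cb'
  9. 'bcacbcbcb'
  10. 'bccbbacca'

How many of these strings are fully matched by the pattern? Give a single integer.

2

1 → no match
2 → no match
3 → no match
4 → no match
5 → no match
6 → no match
7 → no match
8 → no match
9 → match
10 → match
Total matched: 2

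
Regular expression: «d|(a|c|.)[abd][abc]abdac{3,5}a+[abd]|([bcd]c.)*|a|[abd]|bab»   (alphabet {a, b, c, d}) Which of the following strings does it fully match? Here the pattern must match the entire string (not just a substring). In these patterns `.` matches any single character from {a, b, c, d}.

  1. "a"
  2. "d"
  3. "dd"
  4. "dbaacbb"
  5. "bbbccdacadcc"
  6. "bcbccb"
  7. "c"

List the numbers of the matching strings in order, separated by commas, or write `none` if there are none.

1. "a" → match
2. "d" → match
3. "dd" → no match
4. "dbaacbb" → no match
5. "bbbccdacadcc" → no match
6. "bcbccb" → match
7. "c" → no match

1, 2, 6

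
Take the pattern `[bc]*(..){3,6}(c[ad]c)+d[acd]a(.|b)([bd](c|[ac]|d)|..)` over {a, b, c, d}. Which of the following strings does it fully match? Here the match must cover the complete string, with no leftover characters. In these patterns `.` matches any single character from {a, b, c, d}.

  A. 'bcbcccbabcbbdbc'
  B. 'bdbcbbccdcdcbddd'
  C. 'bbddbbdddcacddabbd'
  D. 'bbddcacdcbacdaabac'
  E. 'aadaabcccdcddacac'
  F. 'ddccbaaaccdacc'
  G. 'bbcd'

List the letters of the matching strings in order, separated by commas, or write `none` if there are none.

A → no match
B → no match
C → match
D → no match
E → match
F → no match
G → no match

C, E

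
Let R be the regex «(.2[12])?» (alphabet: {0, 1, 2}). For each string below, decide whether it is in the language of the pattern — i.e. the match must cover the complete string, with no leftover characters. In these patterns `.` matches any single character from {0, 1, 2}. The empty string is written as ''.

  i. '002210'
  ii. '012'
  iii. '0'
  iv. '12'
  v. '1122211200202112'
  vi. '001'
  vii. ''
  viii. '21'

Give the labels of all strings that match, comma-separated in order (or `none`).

vii

i → no match
ii → no match
iii → no match
iv → no match
v → no match
vi → no match
vii → match
viii → no match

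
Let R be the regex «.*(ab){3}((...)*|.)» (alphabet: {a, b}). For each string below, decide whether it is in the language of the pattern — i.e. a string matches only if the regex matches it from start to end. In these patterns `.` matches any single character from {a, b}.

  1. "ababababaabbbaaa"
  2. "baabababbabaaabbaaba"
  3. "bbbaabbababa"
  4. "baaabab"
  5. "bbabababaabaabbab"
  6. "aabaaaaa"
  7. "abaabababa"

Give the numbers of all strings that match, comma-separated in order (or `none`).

1 → no match
2 → match
3 → no match
4 → no match
5 → match
6 → no match
7 → match

2, 5, 7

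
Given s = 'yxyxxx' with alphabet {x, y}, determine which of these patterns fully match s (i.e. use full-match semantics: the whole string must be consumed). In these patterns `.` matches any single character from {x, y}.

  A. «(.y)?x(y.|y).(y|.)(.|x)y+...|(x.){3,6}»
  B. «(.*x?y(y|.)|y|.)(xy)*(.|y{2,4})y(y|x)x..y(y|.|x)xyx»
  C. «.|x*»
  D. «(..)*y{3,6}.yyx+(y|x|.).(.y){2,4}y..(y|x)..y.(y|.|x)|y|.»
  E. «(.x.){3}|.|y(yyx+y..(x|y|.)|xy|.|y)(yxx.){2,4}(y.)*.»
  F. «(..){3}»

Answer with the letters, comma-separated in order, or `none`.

F

A → no match
B → no match — must end with 'xyx'
C → no match
D → no match
E → no match
F → match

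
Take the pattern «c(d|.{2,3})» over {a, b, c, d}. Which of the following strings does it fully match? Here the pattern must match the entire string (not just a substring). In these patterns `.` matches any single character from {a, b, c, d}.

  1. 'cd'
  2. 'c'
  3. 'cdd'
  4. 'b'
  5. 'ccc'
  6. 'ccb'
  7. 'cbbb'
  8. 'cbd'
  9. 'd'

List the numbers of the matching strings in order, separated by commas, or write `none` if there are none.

1 → match
2 → no match
3 → match
4 → no match — must start with 'c'
5 → match
6 → match
7 → match
8 → match
9 → no match — must start with 'c'

1, 3, 5, 6, 7, 8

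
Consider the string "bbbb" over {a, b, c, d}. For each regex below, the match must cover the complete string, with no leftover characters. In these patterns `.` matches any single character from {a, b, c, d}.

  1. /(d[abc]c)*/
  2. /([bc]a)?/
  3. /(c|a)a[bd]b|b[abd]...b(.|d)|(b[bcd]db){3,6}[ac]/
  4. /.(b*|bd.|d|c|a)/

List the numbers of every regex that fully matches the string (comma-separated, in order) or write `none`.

4

1 → no match
2 → no match
3 → no match
4 → match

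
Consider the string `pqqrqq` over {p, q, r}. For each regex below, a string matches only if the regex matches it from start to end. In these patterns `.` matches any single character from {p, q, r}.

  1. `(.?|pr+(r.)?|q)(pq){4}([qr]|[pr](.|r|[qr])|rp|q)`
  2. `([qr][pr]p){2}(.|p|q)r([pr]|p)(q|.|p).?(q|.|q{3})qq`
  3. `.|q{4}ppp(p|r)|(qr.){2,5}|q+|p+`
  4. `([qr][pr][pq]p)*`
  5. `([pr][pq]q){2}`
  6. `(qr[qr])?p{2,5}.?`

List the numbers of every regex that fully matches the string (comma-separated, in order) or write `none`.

5

1 → no match
2 → no match
3 → no match
4 → no match
5 → match
6 → no match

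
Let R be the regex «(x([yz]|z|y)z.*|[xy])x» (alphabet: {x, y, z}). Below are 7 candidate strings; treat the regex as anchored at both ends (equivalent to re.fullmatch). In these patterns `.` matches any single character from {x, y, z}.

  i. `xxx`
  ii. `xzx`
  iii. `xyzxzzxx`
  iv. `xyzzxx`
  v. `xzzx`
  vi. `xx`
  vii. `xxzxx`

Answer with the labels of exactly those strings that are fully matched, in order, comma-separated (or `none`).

i → no match
ii → no match
iii → match
iv → match
v → match
vi → match
vii → no match

iii, iv, v, vi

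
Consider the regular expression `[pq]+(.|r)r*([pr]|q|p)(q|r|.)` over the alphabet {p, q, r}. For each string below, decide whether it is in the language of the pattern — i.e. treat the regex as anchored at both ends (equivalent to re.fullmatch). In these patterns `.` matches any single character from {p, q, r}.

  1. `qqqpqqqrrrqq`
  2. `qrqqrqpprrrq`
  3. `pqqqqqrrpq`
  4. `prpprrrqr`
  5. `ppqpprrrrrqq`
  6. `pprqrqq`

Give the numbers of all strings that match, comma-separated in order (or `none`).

1, 3, 5

1 → match
2 → no match
3 → match
4 → no match
5 → match
6 → no match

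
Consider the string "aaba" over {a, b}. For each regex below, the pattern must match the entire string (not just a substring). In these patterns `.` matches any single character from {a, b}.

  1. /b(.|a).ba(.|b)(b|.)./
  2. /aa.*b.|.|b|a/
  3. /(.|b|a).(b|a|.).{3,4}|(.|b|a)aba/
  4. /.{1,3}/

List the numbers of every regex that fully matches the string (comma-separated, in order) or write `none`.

1 → no match — must start with "b"
2 → match
3 → match
4 → no match

2, 3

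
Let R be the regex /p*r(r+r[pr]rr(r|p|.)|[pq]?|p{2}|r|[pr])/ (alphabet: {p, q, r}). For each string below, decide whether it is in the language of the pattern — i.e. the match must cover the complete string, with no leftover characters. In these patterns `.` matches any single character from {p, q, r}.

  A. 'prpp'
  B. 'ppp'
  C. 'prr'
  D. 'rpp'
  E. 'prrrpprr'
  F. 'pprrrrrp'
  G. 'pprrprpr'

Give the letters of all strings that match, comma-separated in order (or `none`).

A → match
B → no match
C → match
D → match
E → no match
F → no match
G → no match

A, C, D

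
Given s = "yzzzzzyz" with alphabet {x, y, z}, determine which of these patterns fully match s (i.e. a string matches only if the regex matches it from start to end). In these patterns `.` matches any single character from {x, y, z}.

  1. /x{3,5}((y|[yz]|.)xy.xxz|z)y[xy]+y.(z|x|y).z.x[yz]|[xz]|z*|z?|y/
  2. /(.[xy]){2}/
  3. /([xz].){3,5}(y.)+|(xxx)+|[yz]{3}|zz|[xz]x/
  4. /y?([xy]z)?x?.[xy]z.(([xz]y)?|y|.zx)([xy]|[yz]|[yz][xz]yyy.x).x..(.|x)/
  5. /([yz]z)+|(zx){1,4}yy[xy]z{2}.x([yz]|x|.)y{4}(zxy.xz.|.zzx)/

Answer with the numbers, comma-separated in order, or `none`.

5

1 → no match
2 → no match
3 → no match
4 → no match
5 → match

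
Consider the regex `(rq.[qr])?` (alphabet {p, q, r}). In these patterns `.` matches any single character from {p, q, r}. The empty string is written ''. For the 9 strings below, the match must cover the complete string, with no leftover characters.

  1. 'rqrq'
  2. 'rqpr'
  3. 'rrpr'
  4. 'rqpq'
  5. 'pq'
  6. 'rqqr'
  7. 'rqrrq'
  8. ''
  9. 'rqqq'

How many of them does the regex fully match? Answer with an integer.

6

1. 'rqrq' → match
2. 'rqpr' → match
3. 'rrpr' → no match
4. 'rqpq' → match
5. 'pq' → no match
6. 'rqqr' → match
7. 'rqrrq' → no match
8. '' → match
9. 'rqqq' → match
Total matched: 6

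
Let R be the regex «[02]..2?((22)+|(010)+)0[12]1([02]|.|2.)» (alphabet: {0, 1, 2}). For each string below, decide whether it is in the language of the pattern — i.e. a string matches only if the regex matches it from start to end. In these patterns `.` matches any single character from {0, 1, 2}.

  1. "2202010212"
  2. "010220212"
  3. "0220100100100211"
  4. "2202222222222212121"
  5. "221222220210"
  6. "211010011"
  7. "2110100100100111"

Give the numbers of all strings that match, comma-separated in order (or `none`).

1. "2202010212" → no match
2. "010220212" → match
3 → match
4 → no match
5. "221222220210" → match
6. "211010011" → no match
7 → match

2, 3, 5, 7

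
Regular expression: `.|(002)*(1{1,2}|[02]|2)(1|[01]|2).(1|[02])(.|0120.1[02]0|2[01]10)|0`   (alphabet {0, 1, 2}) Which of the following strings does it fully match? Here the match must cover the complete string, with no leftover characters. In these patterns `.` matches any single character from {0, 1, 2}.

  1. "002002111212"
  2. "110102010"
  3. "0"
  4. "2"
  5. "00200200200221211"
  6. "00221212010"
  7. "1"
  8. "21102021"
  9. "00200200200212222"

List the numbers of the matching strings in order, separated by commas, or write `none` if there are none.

1, 2, 3, 4, 5, 6, 7, 9

1 → match
2 → match
3 → match
4 → match
5 → match
6 → match
7 → match
8 → no match
9 → match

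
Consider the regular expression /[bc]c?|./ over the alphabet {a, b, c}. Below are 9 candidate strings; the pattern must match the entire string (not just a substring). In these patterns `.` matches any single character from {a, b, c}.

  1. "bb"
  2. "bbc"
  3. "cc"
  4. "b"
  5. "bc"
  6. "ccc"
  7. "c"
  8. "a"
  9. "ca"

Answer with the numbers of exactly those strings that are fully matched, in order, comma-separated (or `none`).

3, 4, 5, 7, 8

1 → no match
2 → no match
3 → match
4 → match
5 → match
6 → no match
7 → match
8 → match
9 → no match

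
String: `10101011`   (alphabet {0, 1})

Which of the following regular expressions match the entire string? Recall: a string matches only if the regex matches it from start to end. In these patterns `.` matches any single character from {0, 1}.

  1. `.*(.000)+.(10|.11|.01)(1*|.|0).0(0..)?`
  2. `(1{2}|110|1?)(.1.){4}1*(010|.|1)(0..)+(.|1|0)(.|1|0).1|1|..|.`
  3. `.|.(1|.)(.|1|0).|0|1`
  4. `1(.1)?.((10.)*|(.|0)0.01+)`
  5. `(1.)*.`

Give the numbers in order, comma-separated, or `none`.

1 → no match
2 → no match
3 → no match
4 → match
5 → no match

4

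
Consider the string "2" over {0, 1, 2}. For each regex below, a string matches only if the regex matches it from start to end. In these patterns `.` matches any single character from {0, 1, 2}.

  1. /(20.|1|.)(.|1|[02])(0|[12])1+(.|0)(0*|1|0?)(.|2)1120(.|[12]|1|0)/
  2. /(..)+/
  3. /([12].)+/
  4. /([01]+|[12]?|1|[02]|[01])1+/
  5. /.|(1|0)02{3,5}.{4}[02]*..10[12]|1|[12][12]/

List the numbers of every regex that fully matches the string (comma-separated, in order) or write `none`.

1 → no match
2 → no match
3 → no match
4 → no match — must end with "1"
5 → match

5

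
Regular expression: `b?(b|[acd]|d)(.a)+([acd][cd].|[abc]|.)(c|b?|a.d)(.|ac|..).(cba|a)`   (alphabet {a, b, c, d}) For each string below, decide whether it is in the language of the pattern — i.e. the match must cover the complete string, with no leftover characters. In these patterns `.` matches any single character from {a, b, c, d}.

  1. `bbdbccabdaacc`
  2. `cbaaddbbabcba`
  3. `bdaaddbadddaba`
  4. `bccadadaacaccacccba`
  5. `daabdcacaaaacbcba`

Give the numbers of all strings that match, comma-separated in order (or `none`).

2, 3

1 → no match
2 → match
3 → match
4 → no match
5 → no match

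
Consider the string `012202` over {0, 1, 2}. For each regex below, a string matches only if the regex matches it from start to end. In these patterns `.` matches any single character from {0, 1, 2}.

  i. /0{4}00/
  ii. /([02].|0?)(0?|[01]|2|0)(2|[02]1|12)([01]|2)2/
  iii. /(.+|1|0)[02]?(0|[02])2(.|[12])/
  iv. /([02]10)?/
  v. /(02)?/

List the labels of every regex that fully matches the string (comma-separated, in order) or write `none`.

i → no match — must end with `000`
ii → match
iii → no match
iv → no match
v → no match

ii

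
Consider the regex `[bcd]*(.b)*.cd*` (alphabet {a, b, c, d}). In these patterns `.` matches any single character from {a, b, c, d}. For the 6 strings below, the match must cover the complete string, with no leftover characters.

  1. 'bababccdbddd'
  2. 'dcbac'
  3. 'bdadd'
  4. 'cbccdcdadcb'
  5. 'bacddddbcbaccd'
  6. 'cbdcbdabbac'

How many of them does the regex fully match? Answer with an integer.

1 → no match
2 → match
3 → no match
4 → no match
5 → no match
6 → no match
Total matched: 1

1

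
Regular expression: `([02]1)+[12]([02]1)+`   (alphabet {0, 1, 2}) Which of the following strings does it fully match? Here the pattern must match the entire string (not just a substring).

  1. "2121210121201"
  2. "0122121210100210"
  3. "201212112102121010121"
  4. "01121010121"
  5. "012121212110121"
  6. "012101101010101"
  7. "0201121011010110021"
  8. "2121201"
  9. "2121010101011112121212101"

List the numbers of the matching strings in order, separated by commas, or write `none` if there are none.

1 → match
2 → no match — must end with "1"
3 → no match
4 → match
5 → match
6 → match
7 → no match
8 → match
9 → no match

1, 4, 5, 6, 8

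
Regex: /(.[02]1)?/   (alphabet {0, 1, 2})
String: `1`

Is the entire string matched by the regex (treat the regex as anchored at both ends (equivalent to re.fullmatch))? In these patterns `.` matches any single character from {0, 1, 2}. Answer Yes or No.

No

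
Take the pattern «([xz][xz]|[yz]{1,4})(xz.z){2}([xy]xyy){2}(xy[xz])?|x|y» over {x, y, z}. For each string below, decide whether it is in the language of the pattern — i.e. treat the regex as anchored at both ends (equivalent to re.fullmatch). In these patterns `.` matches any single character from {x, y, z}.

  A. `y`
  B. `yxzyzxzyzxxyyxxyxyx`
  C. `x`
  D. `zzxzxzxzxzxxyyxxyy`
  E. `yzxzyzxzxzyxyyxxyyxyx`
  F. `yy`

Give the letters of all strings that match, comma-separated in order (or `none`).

A, C, D, E

A → match
B → no match
C → match
D → match
E → match
F → no match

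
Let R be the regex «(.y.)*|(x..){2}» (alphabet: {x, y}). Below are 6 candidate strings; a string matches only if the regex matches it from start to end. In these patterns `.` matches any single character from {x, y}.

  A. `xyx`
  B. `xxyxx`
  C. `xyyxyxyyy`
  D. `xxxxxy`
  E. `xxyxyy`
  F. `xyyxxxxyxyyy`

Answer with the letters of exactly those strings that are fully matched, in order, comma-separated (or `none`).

A → match
B → no match
C → match
D → match
E → match
F → no match

A, C, D, E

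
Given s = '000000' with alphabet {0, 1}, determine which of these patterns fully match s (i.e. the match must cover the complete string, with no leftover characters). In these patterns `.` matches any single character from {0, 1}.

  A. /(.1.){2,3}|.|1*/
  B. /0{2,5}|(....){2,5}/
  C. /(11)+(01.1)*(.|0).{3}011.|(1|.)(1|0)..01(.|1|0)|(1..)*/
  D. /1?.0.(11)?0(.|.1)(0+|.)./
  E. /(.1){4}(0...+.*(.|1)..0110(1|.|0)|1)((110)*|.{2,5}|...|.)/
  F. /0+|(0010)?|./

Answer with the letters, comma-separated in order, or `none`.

A → no match
B → no match
C → no match
D → no match
E → no match
F → match

F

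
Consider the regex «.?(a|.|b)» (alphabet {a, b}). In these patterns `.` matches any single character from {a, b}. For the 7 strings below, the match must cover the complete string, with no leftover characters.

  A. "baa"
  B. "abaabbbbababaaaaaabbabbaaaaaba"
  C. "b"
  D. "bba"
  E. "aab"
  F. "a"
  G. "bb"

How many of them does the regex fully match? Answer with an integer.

A. "baa" → no match
B → no match
C. "b" → match
D. "bba" → no match
E. "aab" → no match
F. "a" → match
G. "bb" → match
Total matched: 3

3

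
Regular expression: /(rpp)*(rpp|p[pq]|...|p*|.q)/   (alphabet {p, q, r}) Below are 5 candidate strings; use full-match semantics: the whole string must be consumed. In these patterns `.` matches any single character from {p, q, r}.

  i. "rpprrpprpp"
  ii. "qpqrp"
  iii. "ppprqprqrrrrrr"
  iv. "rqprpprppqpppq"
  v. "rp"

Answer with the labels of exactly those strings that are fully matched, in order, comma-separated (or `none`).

i. "rpprrpprpp" → no match
ii. "qpqrp" → no match
iii → no match
iv → no match
v. "rp" → no match

none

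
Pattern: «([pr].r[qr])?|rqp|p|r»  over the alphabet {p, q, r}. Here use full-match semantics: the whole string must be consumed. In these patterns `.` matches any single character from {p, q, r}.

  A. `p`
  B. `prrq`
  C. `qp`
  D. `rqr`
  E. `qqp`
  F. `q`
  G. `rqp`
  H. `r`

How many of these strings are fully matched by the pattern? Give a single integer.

A. `p` → match
B. `prrq` → match
C. `qp` → no match
D. `rqr` → no match
E. `qqp` → no match
F. `q` → no match
G. `rqp` → match
H. `r` → match
Total matched: 4

4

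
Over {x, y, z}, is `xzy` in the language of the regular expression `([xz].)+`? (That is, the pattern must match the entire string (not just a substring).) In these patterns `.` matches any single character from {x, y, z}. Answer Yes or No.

No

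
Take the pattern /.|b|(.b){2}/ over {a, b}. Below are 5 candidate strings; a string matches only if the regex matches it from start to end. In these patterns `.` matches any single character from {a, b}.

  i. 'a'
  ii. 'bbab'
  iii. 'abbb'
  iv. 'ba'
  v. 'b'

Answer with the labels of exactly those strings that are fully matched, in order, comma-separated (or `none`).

i, ii, iii, v

i → match
ii → match
iii → match
iv → no match
v → match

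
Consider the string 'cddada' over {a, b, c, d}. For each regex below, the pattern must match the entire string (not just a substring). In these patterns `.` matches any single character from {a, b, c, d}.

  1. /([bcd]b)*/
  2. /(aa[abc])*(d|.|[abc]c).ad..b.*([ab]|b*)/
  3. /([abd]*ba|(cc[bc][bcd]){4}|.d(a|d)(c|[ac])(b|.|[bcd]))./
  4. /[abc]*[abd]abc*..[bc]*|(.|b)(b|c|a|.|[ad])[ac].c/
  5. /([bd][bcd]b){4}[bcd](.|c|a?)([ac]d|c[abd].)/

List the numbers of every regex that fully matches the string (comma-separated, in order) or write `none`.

1 → no match
2 → no match
3 → match
4 → no match
5 → no match

3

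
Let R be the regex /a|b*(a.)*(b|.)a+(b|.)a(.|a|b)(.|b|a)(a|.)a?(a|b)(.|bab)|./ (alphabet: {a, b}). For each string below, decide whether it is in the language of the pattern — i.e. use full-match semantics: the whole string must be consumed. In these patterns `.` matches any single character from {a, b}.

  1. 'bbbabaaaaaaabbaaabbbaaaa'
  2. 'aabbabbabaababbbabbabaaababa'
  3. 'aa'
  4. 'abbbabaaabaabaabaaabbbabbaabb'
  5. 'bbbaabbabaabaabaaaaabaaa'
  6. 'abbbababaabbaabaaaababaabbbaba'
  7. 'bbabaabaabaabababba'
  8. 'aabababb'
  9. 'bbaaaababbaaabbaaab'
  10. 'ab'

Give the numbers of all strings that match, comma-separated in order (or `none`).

none

1 → no match
2 → no match
3 → no match
4 → no match
5 → no match
6 → no match
7 → no match
8 → no match
9 → no match
10 → no match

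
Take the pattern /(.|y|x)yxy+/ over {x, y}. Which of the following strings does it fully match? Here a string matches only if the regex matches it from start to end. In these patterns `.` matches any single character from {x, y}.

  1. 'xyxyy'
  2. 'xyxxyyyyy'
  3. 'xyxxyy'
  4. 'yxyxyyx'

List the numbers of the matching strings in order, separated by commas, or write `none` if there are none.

1. 'xyxyy' → match
2. 'xyxxyyyyy' → no match
3. 'xyxxyy' → no match
4. 'yxyxyyx' → no match — must end with 'y'

1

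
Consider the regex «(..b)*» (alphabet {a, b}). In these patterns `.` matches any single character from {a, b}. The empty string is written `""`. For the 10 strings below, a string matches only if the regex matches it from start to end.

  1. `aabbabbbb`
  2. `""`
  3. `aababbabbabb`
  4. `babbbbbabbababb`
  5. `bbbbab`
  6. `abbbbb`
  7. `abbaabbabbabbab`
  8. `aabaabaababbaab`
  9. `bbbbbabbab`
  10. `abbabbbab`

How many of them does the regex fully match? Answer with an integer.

9

1 → match
2 → match
3 → match
4 → match
5 → match
6 → match
7 → match
8 → match
9 → no match
10 → match
Total matched: 9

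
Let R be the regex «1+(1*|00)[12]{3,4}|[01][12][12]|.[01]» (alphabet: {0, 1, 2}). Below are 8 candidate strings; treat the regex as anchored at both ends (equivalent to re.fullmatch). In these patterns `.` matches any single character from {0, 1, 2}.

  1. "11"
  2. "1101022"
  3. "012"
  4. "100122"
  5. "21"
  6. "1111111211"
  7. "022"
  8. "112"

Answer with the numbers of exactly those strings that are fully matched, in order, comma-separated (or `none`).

1, 3, 4, 5, 6, 7, 8

1 → match
2 → no match
3 → match
4 → match
5 → match
6 → match
7 → match
8 → match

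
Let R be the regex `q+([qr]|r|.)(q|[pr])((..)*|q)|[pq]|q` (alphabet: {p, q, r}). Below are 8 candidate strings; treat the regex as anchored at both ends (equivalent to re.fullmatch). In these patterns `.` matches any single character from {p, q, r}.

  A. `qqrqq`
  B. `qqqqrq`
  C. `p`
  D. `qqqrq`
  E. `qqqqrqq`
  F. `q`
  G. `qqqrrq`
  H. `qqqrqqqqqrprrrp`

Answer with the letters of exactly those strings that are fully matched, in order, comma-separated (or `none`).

A → match
B → match
C → match
D → match
E → match
F → match
G → match
H → match

A, B, C, D, E, F, G, H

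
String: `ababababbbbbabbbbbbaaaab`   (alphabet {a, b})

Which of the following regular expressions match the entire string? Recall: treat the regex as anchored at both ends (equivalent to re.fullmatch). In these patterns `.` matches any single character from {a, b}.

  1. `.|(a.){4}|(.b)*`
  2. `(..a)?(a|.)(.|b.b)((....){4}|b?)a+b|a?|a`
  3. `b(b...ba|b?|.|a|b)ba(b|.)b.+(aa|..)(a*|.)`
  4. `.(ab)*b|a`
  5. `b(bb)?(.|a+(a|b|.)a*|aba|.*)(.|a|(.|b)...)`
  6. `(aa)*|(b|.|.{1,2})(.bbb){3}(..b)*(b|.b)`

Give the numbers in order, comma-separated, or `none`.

2

1 → no match
2 → match
3 → no match — must start with `b`
4 → no match
5 → no match — must start with `b`
6 → no match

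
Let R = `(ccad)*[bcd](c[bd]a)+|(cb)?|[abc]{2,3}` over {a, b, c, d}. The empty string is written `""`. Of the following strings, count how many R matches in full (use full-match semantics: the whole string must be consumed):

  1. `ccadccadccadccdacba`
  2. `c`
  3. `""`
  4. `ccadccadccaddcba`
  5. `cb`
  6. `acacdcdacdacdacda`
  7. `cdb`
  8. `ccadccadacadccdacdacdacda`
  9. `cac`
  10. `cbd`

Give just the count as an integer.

5

1 → match
2 → no match
3 → match
4 → match
5 → match
6 → no match
7 → no match
8 → no match
9 → match
10 → no match
Total matched: 5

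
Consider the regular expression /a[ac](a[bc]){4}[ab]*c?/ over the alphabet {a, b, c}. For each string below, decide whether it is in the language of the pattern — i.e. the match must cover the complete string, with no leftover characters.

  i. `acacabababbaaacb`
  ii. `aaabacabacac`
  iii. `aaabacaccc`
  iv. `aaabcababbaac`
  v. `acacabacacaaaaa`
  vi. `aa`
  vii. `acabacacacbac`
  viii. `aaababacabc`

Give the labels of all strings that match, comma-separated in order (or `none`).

i → no match
ii → match
iii → no match
iv → no match
v → match
vi → no match
vii → match
viii → match

ii, v, vii, viii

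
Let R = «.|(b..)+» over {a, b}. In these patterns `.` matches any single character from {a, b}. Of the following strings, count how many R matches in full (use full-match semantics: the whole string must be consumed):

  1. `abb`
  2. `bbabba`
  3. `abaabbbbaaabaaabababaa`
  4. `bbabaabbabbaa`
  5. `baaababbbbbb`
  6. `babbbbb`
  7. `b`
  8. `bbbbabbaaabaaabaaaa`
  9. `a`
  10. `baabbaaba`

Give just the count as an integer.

3

1. `abb` → no match
2. `bbabba` → match
3 → no match
4 → no match
5. `baaababbbbbb` → no match
6. `babbbbb` → no match
7. `b` → match
8 → no match
9. `a` → match
10. `baabbaaba` → no match
Total matched: 3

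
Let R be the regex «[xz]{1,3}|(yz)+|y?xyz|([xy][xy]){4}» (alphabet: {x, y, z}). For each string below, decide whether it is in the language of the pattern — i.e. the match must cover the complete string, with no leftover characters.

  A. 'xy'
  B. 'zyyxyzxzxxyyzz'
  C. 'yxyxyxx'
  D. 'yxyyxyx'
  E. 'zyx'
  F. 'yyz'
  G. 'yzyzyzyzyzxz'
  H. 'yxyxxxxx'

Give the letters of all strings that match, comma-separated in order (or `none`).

H

A. 'xy' → no match
B → no match
C. 'yxyxyxx' → no match
D. 'yxyyxyx' → no match
E. 'zyx' → no match
F. 'yyz' → no match
G. 'yzyzyzyzyzxz' → no match
H. 'yxyxxxxx' → match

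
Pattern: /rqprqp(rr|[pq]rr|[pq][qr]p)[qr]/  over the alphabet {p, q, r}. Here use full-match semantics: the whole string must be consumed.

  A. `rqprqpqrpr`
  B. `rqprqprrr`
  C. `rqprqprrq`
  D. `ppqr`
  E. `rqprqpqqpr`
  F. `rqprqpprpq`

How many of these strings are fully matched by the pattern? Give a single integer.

5

A → match
B → match
C → match
D → no match — must start with `rqprqp`
E → match
F → match
Total matched: 5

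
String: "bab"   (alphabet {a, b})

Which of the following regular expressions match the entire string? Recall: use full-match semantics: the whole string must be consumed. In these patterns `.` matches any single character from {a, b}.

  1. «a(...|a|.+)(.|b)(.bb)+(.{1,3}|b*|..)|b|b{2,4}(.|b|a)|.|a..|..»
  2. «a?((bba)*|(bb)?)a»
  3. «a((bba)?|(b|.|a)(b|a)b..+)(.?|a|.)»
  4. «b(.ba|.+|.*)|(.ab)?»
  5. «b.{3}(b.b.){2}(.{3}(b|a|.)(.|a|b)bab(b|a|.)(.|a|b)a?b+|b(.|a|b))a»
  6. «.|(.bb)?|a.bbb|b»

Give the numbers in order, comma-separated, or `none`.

4

1 → no match
2 → no match — must end with "a"
3 → no match — must start with "a"
4 → match
5 → no match — must end with "a"
6 → no match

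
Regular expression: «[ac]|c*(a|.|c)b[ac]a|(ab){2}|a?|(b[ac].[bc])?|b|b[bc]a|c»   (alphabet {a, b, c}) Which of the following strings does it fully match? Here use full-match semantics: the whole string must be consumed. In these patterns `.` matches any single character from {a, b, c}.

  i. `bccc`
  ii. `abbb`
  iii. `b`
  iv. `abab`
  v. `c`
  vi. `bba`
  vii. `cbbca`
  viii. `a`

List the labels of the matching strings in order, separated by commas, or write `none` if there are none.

i → match
ii → no match
iii → match
iv → match
v → match
vi → match
vii → match
viii → match

i, iii, iv, v, vi, vii, viii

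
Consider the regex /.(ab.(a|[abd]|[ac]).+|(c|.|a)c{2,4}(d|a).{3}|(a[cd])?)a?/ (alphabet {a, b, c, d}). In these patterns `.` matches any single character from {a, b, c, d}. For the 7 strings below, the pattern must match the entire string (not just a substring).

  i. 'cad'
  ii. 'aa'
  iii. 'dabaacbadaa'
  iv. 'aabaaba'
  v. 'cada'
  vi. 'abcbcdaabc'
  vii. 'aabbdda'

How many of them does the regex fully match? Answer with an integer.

6

i → match
ii → match
iii → match
iv → match
v → match
vi → no match
vii → match
Total matched: 6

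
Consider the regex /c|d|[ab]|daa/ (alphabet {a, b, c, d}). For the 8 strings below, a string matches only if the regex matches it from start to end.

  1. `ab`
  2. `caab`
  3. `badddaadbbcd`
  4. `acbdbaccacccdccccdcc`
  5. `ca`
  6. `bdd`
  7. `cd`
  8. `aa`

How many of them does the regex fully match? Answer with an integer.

1 → no match
2 → no match
3 → no match
4 → no match
5 → no match
6 → no match
7 → no match
8 → no match
Total matched: 0

0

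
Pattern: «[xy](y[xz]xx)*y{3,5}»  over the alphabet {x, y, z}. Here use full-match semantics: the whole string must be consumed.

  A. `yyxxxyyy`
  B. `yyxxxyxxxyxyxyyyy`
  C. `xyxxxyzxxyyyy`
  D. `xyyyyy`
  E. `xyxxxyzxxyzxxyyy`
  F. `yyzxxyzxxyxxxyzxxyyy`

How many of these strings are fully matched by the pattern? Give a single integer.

A. `yyxxxyyy` → match
B → no match
C → match
D. `xyyyyy` → match
E → match
F → match
Total matched: 5

5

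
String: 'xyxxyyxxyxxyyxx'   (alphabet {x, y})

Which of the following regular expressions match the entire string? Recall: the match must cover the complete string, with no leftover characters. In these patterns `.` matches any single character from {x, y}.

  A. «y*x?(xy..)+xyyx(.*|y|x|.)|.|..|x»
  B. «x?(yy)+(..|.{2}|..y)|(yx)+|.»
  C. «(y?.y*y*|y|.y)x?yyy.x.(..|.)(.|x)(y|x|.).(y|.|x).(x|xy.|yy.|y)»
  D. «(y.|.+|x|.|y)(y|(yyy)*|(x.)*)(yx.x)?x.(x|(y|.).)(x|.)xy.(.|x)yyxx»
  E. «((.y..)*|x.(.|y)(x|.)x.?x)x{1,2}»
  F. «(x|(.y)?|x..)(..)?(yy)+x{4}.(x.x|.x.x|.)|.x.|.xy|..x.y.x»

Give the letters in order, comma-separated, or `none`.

D

A → no match
B → no match
C → no match
D → match
E → no match
F → no match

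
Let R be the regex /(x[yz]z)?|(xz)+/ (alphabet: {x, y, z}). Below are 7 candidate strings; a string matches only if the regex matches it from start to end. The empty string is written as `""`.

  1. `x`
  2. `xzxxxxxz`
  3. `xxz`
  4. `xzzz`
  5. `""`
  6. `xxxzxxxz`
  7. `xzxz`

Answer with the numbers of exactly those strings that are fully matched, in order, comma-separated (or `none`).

5, 7

1 → no match
2 → no match
3 → no match
4 → no match
5 → match
6 → no match
7 → match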